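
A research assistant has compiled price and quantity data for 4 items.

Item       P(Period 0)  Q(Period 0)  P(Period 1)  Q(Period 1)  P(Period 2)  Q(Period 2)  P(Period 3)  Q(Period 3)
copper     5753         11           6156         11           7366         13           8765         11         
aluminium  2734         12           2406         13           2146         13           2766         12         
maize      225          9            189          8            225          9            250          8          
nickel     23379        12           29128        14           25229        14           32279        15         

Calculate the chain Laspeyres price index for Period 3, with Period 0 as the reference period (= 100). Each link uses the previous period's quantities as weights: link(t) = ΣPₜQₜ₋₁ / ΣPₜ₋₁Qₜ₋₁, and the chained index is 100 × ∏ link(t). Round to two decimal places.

136.16

Link Period 0→Period 1:
ΣP(Period 1)Q(Period 0) = 6156×11 + 2406×12 + 189×9 + 29128×12 = 67716 + 28872 + 1701 + 349536 = 447825
ΣP(Period 0)Q(Period 0) = 5753×11 + 2734×12 + 225×9 + 23379×12 = 63283 + 32808 + 2025 + 280548 = 378664
link = 447825/378664 = 1.182645
Link Period 1→Period 2:
ΣP(Period 2)Q(Period 1) = 7366×11 + 2146×13 + 225×8 + 25229×14 = 81026 + 27898 + 1800 + 353206 = 463930
ΣP(Period 1)Q(Period 1) = 6156×11 + 2406×13 + 189×8 + 29128×14 = 67716 + 31278 + 1512 + 407792 = 508298
link = 463930/508298 = 0.912713
Link Period 2→Period 3:
ΣP(Period 3)Q(Period 2) = 8765×13 + 2766×13 + 250×9 + 32279×14 = 113945 + 35958 + 2250 + 451906 = 604059
ΣP(Period 2)Q(Period 2) = 7366×13 + 2146×13 + 225×9 + 25229×14 = 95758 + 27898 + 2025 + 353206 = 478887
link = 604059/478887 = 1.261381
Chained index = 100 × 1.182645 × 0.912713 × 1.261381 = 136.1553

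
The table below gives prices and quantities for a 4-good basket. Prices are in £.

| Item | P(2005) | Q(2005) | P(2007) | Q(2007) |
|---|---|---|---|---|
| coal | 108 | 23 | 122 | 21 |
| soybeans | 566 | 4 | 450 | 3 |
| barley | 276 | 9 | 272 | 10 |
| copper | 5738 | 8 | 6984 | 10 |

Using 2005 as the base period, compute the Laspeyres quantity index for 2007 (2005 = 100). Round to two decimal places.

120.65

Laspeyres quantity index uses base-period prices as weights.
ΣP(2005)·Q(2007) = 108×21 + 566×3 + 276×10 + 5738×10 = 2268 + 1698 + 2760 + 57380 = 64106
ΣP(2005)·Q(2005) = 108×23 + 566×4 + 276×9 + 5738×8 = 2484 + 2264 + 2484 + 45904 = 53136
Index = 64106 / 53136 × 100 = 120.6451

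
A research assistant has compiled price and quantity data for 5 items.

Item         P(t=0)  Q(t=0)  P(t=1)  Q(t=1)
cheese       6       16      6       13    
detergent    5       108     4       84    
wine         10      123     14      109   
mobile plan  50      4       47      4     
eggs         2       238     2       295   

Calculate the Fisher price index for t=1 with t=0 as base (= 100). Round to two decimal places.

Laspeyres component (base-period weights):
ΣP(t=1)Q(t=0) = 6×16 + 4×108 + 14×123 + 47×4 + 2×238 = 96 + 432 + 1722 + 188 + 476 = 2914
ΣP(t=0)Q(t=0) = 6×16 + 5×108 + 10×123 + 50×4 + 2×238 = 96 + 540 + 1230 + 200 + 476 = 2542
L = 2914 / 2542 × 100 = 114.6341
Paasche component (current-period weights):
ΣP(t=1)Q(t=1) = 6×13 + 4×84 + 14×109 + 47×4 + 2×295 = 78 + 336 + 1526 + 188 + 590 = 2718
ΣP(t=0)Q(t=1) = 6×13 + 5×84 + 10×109 + 50×4 + 2×295 = 78 + 420 + 1090 + 200 + 590 = 2378
P = 2718 / 2378 × 100 = 114.2977
Fisher = √(L × P) = √(114.6341 × 114.2977) = 114.4658

114.47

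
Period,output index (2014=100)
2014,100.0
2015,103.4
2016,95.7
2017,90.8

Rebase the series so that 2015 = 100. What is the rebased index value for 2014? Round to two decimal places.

96.71

Rebased(2014) = 100.0 / 103.4 × 100 = 96.7118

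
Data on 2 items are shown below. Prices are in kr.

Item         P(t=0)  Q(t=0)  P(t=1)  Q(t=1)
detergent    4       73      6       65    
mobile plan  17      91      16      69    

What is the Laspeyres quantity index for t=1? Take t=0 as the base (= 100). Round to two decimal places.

77.92

Laspeyres quantity index uses base-period prices as weights.
ΣP(t=0)·Q(t=1) = 4×65 + 17×69 = 260 + 1173 = 1433
ΣP(t=0)·Q(t=0) = 4×73 + 17×91 = 292 + 1547 = 1839
Index = 1433 / 1839 × 100 = 77.9228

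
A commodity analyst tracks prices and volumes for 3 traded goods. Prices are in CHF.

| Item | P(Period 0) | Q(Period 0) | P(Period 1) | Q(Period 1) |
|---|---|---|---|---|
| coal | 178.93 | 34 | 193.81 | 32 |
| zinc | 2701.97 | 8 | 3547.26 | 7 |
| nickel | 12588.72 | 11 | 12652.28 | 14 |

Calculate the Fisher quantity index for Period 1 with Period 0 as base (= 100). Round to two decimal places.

Laspeyres component (base-period weights):
ΣP(Period 0)Q(Period 1) = 178.93×32 + 2701.97×7 + 12588.72×14 = 5725.76 + 18913.79 + 176242.08 = 200881.63
ΣP(Period 0)Q(Period 0) = 178.93×34 + 2701.97×8 + 12588.72×11 = 6083.62 + 21615.76 + 138475.92 = 166175.3
L = 200881.63 / 166175.3 × 100 = 120.8854
Paasche component (current-period weights):
ΣP(Period 1)Q(Period 1) = 193.81×32 + 3547.26×7 + 12652.28×14 = 6201.92 + 24830.82 + 177131.92 = 208164.66
ΣP(Period 1)Q(Period 0) = 193.81×34 + 3547.26×8 + 12652.28×11 = 6589.54 + 28378.08 + 139175.08 = 174142.7
P = 208164.66 / 174142.7 × 100 = 119.5368
Fisher = √(L × P) = √(120.8854 × 119.5368) = 120.2092

120.21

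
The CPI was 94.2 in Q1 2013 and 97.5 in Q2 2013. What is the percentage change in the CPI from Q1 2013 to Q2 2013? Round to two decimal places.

Change = (97.5 − 94.2) / 94.2 × 100
       = 3.3 / 94.2 × 100 = 3.5032%

3.50%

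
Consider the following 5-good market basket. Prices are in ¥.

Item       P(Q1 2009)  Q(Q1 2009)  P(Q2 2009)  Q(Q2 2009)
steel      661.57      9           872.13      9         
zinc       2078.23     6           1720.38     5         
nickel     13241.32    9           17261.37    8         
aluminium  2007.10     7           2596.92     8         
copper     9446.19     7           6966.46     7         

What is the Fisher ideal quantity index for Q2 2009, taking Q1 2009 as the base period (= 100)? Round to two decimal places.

93.54

Laspeyres component (base-period weights):
ΣP(Q1 2009)Q(Q2 2009) = 661.57×9 + 2078.23×5 + 13241.32×8 + 2007.10×8 + 9446.19×7 = 5954.13 + 10391.15 + 105930.56 + 16056.8 + 66123.33 = 204455.97
ΣP(Q1 2009)Q(Q1 2009) = 661.57×9 + 2078.23×6 + 13241.32×9 + 2007.10×7 + 9446.19×7 = 5954.13 + 12469.38 + 119171.88 + 14049.7 + 66123.33 = 217768.42
L = 204455.97 / 217768.42 × 100 = 93.8869
Paasche component (current-period weights):
ΣP(Q2 2009)Q(Q2 2009) = 872.13×9 + 1720.38×5 + 17261.37×8 + 2596.92×8 + 6966.46×7 = 7849.17 + 8601.9 + 138090.96 + 20775.36 + 48765.22 = 224082.61
ΣP(Q2 2009)Q(Q1 2009) = 872.13×9 + 1720.38×6 + 17261.37×9 + 2596.92×7 + 6966.46×7 = 7849.17 + 10322.28 + 155352.33 + 18178.44 + 48765.22 = 240467.44
P = 224082.61 / 240467.44 × 100 = 93.1863
Fisher = √(L × P) = √(93.8869 × 93.1863) = 93.5359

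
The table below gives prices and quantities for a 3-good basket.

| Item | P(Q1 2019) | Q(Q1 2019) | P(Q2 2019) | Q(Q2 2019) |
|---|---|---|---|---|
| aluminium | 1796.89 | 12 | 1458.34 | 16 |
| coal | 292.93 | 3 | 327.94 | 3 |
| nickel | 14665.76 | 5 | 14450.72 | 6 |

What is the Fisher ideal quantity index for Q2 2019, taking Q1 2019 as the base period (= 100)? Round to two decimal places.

Laspeyres component (base-period weights):
ΣP(Q1 2019)Q(Q2 2019) = 1796.89×16 + 292.93×3 + 14665.76×6 = 28750.24 + 878.79 + 87994.56 = 117623.59
ΣP(Q1 2019)Q(Q1 2019) = 1796.89×12 + 292.93×3 + 14665.76×5 = 21562.68 + 878.79 + 73328.8 = 95770.27
L = 117623.59 / 95770.27 × 100 = 122.8185
Paasche component (current-period weights):
ΣP(Q2 2019)Q(Q2 2019) = 1458.34×16 + 327.94×3 + 14450.72×6 = 23333.44 + 983.82 + 86704.32 = 111021.58
ΣP(Q2 2019)Q(Q1 2019) = 1458.34×12 + 327.94×3 + 14450.72×5 = 17500.08 + 983.82 + 72253.6 = 90737.5
P = 111021.58 / 90737.5 × 100 = 122.3547
Fisher = √(L × P) = √(122.8185 × 122.3547) = 122.5864

122.59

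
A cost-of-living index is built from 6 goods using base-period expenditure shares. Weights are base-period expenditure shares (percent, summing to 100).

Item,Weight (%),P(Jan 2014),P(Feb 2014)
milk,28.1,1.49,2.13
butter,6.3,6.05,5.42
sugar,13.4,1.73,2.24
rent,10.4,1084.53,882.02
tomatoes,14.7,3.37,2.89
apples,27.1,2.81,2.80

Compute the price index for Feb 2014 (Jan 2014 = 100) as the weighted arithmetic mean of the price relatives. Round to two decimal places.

milk: 28.1 × (2.13/1.49) = 28.1 × 1.429530 = 40.1698
butter: 6.3 × (5.42/6.05) = 6.3 × 0.895868 = 5.6440
sugar: 13.4 × (2.24/1.73) = 13.4 × 1.294798 = 17.3503
rent: 10.4 × (882.02/1084.53) = 10.4 × 0.813274 = 8.4580
tomatoes: 14.7 × (2.89/3.37) = 14.7 × 0.857567 = 12.6062
apples: 27.1 × (2.80/2.81) = 27.1 × 0.996441 = 27.0036
Index = Σ wᵢ·(p₁ᵢ/p₀ᵢ) = 40.1698 + 5.6440 + 17.3503 + 8.4580 + 12.6062 + 27.0036 = 111.2319

111.23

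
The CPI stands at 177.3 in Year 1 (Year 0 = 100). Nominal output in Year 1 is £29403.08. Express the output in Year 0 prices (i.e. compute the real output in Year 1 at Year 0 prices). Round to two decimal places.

Real = Nominal ÷ (Index/100) = 29403.08 ÷ (177.3/100)
     = 29403.08 ÷ 1.773 = 16583.8015

16583.80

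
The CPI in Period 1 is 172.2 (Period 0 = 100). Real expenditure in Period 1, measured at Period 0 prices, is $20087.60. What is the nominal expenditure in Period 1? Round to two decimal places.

Nominal = Real × (Index/100) = 20087.60 × (172.2/100)
        = 20087.60 × 1.722 = 34590.8472

34590.85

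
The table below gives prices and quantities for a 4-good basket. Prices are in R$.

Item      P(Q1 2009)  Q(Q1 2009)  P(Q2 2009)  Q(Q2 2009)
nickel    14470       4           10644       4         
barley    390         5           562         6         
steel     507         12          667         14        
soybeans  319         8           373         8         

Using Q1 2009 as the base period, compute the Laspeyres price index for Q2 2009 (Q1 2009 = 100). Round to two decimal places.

Laspeyres price index uses base-period quantities as weights.
ΣP(Q2 2009)·Q(Q1 2009) = 10644×4 + 562×5 + 667×12 + 373×8 = 42576 + 2810 + 8004 + 2984 = 56374
ΣP(Q1 2009)·Q(Q1 2009) = 14470×4 + 390×5 + 507×12 + 319×8 = 57880 + 1950 + 6084 + 2552 = 68466
Index = 56374 / 68466 × 100 = 82.3387

82.34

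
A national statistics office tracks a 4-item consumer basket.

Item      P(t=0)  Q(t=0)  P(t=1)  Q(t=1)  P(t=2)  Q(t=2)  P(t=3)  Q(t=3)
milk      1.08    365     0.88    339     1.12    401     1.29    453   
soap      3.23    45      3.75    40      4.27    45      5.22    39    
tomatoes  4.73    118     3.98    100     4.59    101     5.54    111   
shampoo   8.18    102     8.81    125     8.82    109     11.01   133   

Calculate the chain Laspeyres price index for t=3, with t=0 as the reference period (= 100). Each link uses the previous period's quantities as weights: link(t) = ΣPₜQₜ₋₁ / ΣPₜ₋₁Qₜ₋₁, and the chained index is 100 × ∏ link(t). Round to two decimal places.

126.79

Link t=0→t=1:
ΣP(t=1)Q(t=0) = 0.88×365 + 3.75×45 + 3.98×118 + 8.81×102 = 321.2 + 168.75 + 469.64 + 898.62 = 1858.21
ΣP(t=0)Q(t=0) = 1.08×365 + 3.23×45 + 4.73×118 + 8.18×102 = 394.2 + 145.35 + 558.14 + 834.36 = 1932.05
link = 1858.21/1932.05 = 0.961782
Link t=1→t=2:
ΣP(t=2)Q(t=1) = 1.12×339 + 4.27×40 + 4.59×100 + 8.82×125 = 379.68 + 170.8 + 459 + 1102.5 = 2111.98
ΣP(t=1)Q(t=1) = 0.88×339 + 3.75×40 + 3.98×100 + 8.81×125 = 298.32 + 150 + 398 + 1101.25 = 1947.57
link = 2111.98/1947.57 = 1.084418
Link t=2→t=3:
ΣP(t=3)Q(t=2) = 1.29×401 + 5.22×45 + 5.54×101 + 11.01×109 = 517.29 + 234.9 + 559.54 + 1200.09 = 2511.82
ΣP(t=2)Q(t=2) = 1.12×401 + 4.27×45 + 4.59×101 + 8.82×109 = 449.12 + 192.15 + 463.59 + 961.38 = 2066.24
link = 2511.82/2066.24 = 1.215648
Chained index = 100 × 0.961782 × 1.084418 × 1.215648 = 126.7888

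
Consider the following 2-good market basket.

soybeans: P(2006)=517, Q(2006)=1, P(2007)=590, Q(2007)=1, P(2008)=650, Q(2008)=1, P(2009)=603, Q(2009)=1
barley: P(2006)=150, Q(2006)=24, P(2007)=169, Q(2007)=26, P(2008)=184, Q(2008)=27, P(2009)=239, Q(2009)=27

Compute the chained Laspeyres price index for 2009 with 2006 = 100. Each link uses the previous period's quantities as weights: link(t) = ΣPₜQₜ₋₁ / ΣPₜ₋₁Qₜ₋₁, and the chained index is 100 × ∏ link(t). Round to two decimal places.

Link 2006→2007:
ΣP(2007)Q(2006) = 590×1 + 169×24 = 590 + 4056 = 4646
ΣP(2006)Q(2006) = 517×1 + 150×24 = 517 + 3600 = 4117
link = 4646/4117 = 1.128492
Link 2007→2008:
ΣP(2008)Q(2007) = 650×1 + 184×26 = 650 + 4784 = 5434
ΣP(2007)Q(2007) = 590×1 + 169×26 = 590 + 4394 = 4984
link = 5434/4984 = 1.090289
Link 2008→2009:
ΣP(2009)Q(2008) = 603×1 + 239×27 = 603 + 6453 = 7056
ΣP(2008)Q(2008) = 650×1 + 184×27 = 650 + 4968 = 5618
link = 7056/5618 = 1.255963
Chained index = 100 × 1.128492 × 1.090289 × 1.255963 = 154.5314

154.53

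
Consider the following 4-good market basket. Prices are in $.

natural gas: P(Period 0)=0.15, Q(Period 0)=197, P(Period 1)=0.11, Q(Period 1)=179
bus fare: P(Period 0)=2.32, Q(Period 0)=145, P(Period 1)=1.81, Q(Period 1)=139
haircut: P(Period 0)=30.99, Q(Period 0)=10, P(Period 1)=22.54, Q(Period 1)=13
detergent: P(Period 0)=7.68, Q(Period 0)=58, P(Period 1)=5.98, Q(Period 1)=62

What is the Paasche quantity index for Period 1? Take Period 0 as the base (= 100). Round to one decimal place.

Paasche quantity index uses current-period prices as weights.
ΣP(Period 1)·Q(Period 1) = 0.11×179 + 1.81×139 + 22.54×13 + 5.98×62 = 19.69 + 251.59 + 293.02 + 370.76 = 935.06
ΣP(Period 1)·Q(Period 0) = 0.11×197 + 1.81×145 + 22.54×10 + 5.98×58 = 21.67 + 262.45 + 225.4 + 346.84 = 856.36
Index = 935.06 / 856.36 × 100 = 109.1901

109.2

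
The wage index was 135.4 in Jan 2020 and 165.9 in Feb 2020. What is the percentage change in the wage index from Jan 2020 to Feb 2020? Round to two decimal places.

Change = (165.9 − 135.4) / 135.4 × 100
       = 30.5 / 135.4 × 100 = 22.5258%

22.53%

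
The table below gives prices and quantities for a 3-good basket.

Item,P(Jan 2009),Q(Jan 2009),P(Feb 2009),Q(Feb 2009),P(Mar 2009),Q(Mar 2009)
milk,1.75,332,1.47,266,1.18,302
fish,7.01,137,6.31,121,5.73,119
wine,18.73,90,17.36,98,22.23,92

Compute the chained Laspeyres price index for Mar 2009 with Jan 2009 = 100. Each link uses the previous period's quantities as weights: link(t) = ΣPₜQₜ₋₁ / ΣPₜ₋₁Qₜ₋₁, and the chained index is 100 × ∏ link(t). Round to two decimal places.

Link Jan 2009→Feb 2009:
ΣP(Feb 2009)Q(Jan 2009) = 1.47×332 + 6.31×137 + 17.36×90 = 488.04 + 864.47 + 1562.4 = 2914.91
ΣP(Jan 2009)Q(Jan 2009) = 1.75×332 + 7.01×137 + 18.73×90 = 581 + 960.37 + 1685.7 = 3227.07
link = 2914.91/3227.07 = 0.903268
Link Feb 2009→Mar 2009:
ΣP(Mar 2009)Q(Feb 2009) = 1.18×266 + 5.73×121 + 22.23×98 = 313.88 + 693.33 + 2178.54 = 3185.75
ΣP(Feb 2009)Q(Feb 2009) = 1.47×266 + 6.31×121 + 17.36×98 = 391.02 + 763.51 + 1701.28 = 2855.81
link = 3185.75/2855.81 = 1.115533
Chained index = 100 × 0.903268 × 1.115533 = 100.7625

100.76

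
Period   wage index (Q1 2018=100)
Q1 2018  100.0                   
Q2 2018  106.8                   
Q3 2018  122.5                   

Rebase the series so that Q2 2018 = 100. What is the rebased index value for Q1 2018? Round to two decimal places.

93.63

Rebased(Q1 2018) = 100.0 / 106.8 × 100 = 93.6330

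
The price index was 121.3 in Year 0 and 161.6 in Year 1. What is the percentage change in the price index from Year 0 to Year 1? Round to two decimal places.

33.22%

Change = (161.6 − 121.3) / 121.3 × 100
       = 40.3 / 121.3 × 100 = 33.2234%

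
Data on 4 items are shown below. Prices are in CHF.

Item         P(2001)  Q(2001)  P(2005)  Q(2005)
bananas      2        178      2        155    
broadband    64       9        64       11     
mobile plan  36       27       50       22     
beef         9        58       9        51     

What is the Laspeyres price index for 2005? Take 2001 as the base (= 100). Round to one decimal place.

115.6

Laspeyres price index uses base-period quantities as weights.
ΣP(2005)·Q(2001) = 2×178 + 64×9 + 50×27 + 9×58 = 356 + 576 + 1350 + 522 = 2804
ΣP(2001)·Q(2001) = 2×178 + 64×9 + 36×27 + 9×58 = 356 + 576 + 972 + 522 = 2426
Index = 2804 / 2426 × 100 = 115.5812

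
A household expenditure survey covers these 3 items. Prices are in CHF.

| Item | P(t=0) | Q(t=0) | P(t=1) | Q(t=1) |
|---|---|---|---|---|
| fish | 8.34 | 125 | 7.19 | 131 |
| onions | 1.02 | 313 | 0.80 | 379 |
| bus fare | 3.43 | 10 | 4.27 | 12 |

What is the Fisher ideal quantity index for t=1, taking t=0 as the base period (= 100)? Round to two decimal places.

108.83

Laspeyres component (base-period weights):
ΣP(t=0)Q(t=1) = 8.34×131 + 1.02×379 + 3.43×12 = 1092.54 + 386.58 + 41.16 = 1520.28
ΣP(t=0)Q(t=0) = 8.34×125 + 1.02×313 + 3.43×10 = 1042.5 + 319.26 + 34.3 = 1396.06
L = 1520.28 / 1396.06 × 100 = 108.8979
Paasche component (current-period weights):
ΣP(t=1)Q(t=1) = 7.19×131 + 0.80×379 + 4.27×12 = 941.89 + 303.2 + 51.24 = 1296.33
ΣP(t=1)Q(t=0) = 7.19×125 + 0.80×313 + 4.27×10 = 898.75 + 250.4 + 42.7 = 1191.85
P = 1296.33 / 1191.85 × 100 = 108.7662
Fisher = √(L × P) = √(108.8979 × 108.7662) = 108.8320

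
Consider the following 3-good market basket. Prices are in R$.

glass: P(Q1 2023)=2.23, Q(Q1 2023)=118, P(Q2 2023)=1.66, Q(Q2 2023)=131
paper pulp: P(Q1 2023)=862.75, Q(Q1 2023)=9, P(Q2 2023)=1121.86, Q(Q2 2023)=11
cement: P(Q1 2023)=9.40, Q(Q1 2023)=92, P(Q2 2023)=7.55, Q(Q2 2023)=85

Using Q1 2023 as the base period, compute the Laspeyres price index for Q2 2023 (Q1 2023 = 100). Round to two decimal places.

Laspeyres price index uses base-period quantities as weights.
ΣP(Q2 2023)·Q(Q1 2023) = 1.66×118 + 1121.86×9 + 7.55×92 = 195.88 + 10096.74 + 694.6 = 10987.22
ΣP(Q1 2023)·Q(Q1 2023) = 2.23×118 + 862.75×9 + 9.40×92 = 263.14 + 7764.75 + 864.8 = 8892.69
Index = 10987.22 / 8892.69 × 100 = 123.5534

123.55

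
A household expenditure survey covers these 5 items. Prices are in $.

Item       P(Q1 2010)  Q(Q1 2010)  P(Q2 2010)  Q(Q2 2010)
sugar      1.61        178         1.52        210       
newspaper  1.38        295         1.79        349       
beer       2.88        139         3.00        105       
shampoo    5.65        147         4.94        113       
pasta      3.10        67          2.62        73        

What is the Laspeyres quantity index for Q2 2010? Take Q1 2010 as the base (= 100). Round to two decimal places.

93.18

Laspeyres quantity index uses base-period prices as weights.
ΣP(Q1 2010)·Q(Q2 2010) = 1.61×210 + 1.38×349 + 2.88×105 + 5.65×113 + 3.10×73 = 338.1 + 481.62 + 302.4 + 638.45 + 226.3 = 1986.87
ΣP(Q1 2010)·Q(Q1 2010) = 1.61×178 + 1.38×295 + 2.88×139 + 5.65×147 + 3.10×67 = 286.58 + 407.1 + 400.32 + 830.55 + 207.7 = 2132.25
Index = 1986.87 / 2132.25 × 100 = 93.1819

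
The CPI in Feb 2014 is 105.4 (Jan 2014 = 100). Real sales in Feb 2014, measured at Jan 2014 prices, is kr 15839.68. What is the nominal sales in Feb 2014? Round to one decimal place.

16695.0

Nominal = Real × (Index/100) = 15839.68 × (105.4/100)
        = 15839.68 × 1.054 = 16695.0227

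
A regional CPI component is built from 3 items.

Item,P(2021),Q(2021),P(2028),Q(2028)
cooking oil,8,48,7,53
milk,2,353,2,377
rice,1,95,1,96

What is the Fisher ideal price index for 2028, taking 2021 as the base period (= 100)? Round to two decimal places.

Laspeyres component (base-period weights):
ΣP(2028)Q(2021) = 7×48 + 2×353 + 1×95 = 336 + 706 + 95 = 1137
ΣP(2021)Q(2021) = 8×48 + 2×353 + 1×95 = 384 + 706 + 95 = 1185
L = 1137 / 1185 × 100 = 95.9494
Paasche component (current-period weights):
ΣP(2028)Q(2028) = 7×53 + 2×377 + 1×96 = 371 + 754 + 96 = 1221
ΣP(2021)Q(2028) = 8×53 + 2×377 + 1×96 = 424 + 754 + 96 = 1274
P = 1221 / 1274 × 100 = 95.8399
Fisher = √(L × P) = √(95.9494 × 95.8399) = 95.8946

95.89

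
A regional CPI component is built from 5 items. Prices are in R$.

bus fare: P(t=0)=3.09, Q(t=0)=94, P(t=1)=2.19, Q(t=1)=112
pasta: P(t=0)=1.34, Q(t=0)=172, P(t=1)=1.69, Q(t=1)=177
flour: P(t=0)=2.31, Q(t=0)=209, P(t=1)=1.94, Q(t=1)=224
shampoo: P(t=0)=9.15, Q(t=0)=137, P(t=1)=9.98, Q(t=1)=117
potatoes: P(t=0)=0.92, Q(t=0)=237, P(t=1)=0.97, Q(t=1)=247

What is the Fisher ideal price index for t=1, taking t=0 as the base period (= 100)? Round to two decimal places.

Laspeyres component (base-period weights):
ΣP(t=1)Q(t=0) = 2.19×94 + 1.69×172 + 1.94×209 + 9.98×137 + 0.97×237 = 205.86 + 290.68 + 405.46 + 1367.26 + 229.89 = 2499.15
ΣP(t=0)Q(t=0) = 3.09×94 + 1.34×172 + 2.31×209 + 9.15×137 + 0.92×237 = 290.46 + 230.48 + 482.79 + 1253.55 + 218.04 = 2475.32
L = 2499.15 / 2475.32 × 100 = 100.9627
Paasche component (current-period weights):
ΣP(t=1)Q(t=1) = 2.19×112 + 1.69×177 + 1.94×224 + 9.98×117 + 0.97×247 = 245.28 + 299.13 + 434.56 + 1167.66 + 239.59 = 2386.22
ΣP(t=0)Q(t=1) = 3.09×112 + 1.34×177 + 2.31×224 + 9.15×117 + 0.92×247 = 346.08 + 237.18 + 517.44 + 1070.55 + 227.24 = 2398.49
P = 2386.22 / 2398.49 × 100 = 99.4884
Fisher = √(L × P) = √(100.9627 × 99.4884) = 100.2229

100.22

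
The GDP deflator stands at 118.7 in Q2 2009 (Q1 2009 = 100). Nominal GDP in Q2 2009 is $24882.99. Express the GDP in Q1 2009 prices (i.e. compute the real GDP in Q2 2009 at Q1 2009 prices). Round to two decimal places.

Real = Nominal ÷ (Index/100) = 24882.99 ÷ (118.7/100)
     = 24882.99 ÷ 1.187 = 20962.9233

20962.92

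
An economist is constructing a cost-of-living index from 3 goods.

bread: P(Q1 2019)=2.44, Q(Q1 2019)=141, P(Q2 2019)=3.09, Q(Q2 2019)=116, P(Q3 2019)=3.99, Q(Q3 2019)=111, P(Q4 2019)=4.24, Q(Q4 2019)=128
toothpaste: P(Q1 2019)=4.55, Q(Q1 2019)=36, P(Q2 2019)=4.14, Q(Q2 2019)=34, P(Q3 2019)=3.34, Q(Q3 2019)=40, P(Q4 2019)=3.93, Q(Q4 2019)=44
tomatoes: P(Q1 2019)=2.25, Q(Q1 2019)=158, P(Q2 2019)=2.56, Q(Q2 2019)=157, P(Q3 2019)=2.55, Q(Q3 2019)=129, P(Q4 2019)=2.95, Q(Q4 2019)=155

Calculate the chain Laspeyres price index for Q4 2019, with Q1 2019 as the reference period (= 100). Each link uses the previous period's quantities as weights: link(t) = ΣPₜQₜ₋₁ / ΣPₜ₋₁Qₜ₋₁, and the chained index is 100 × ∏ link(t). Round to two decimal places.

138.32

Link Q1 2019→Q2 2019:
ΣP(Q2 2019)Q(Q1 2019) = 3.09×141 + 4.14×36 + 2.56×158 = 435.69 + 149.04 + 404.48 = 989.21
ΣP(Q1 2019)Q(Q1 2019) = 2.44×141 + 4.55×36 + 2.25×158 = 344.04 + 163.8 + 355.5 = 863.34
link = 989.21/863.34 = 1.145794
Link Q2 2019→Q3 2019:
ΣP(Q3 2019)Q(Q2 2019) = 3.99×116 + 3.34×34 + 2.55×157 = 462.84 + 113.56 + 400.35 = 976.75
ΣP(Q2 2019)Q(Q2 2019) = 3.09×116 + 4.14×34 + 2.56×157 = 358.44 + 140.76 + 401.92 = 901.12
link = 976.75/901.12 = 1.083929
Link Q3 2019→Q4 2019:
ΣP(Q4 2019)Q(Q3 2019) = 4.24×111 + 3.93×40 + 2.95×129 = 470.64 + 157.2 + 380.55 = 1008.39
ΣP(Q3 2019)Q(Q3 2019) = 3.99×111 + 3.34×40 + 2.55×129 = 442.89 + 133.6 + 328.95 = 905.44
link = 1008.39/905.44 = 1.113702
Chained index = 100 × 1.145794 × 1.083929 × 1.113702 = 138.3172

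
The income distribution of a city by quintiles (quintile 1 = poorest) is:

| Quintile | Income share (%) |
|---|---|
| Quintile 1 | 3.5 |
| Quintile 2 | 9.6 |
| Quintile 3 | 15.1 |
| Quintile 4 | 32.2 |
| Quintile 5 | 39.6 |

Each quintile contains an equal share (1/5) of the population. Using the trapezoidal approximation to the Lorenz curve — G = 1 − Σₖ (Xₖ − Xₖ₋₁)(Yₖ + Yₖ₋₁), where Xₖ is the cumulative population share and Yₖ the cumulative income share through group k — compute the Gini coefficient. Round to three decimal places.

0.379

Cumulative income shares Yₖ: 0.0350, 0.1310, 0.2820, 0.6040, 1.0000
Σ (Xₖ−Xₖ₋₁)(Yₖ+Yₖ₋₁) = (1/5)(0.0350+0.0000) + (1/5)(0.1310+0.0350) + (1/5)(0.2820+0.1310) + (1/5)(0.6040+0.2820) + (1/5)(1.0000+0.6040)
  = 0.0070 + 0.0332 + 0.0826 + 0.1772 + 0.3208 = 0.6208
G = 1 − 0.6208 = 0.3792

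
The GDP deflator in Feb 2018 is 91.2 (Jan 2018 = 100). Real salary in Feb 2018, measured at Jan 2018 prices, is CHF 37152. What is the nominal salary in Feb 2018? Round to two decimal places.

33882.62

Nominal = Real × (Index/100) = 37152 × (91.2/100)
        = 37152 × 0.912 = 33882.6240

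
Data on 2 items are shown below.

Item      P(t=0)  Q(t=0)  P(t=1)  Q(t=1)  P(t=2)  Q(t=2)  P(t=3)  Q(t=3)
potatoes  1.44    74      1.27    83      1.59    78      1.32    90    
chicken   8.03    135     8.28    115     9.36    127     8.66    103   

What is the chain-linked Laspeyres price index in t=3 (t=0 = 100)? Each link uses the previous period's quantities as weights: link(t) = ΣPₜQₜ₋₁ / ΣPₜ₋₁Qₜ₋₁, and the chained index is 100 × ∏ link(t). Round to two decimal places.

106.55

Link t=0→t=1:
ΣP(t=1)Q(t=0) = 1.27×74 + 8.28×135 = 93.98 + 1117.8 = 1211.78
ΣP(t=0)Q(t=0) = 1.44×74 + 8.03×135 = 106.56 + 1084.05 = 1190.61
link = 1211.78/1190.61 = 1.017781
Link t=1→t=2:
ΣP(t=2)Q(t=1) = 1.59×83 + 9.36×115 = 131.97 + 1076.4 = 1208.37
ΣP(t=1)Q(t=1) = 1.27×83 + 8.28×115 = 105.41 + 952.2 = 1057.61
link = 1208.37/1057.61 = 1.142548
Link t=2→t=3:
ΣP(t=3)Q(t=2) = 1.32×78 + 8.66×127 = 102.96 + 1099.82 = 1202.78
ΣP(t=2)Q(t=2) = 1.59×78 + 9.36×127 = 124.02 + 1188.72 = 1312.74
link = 1202.78/1312.74 = 0.916236
Chained index = 100 × 1.017781 × 1.142548 × 0.916236 = 106.5457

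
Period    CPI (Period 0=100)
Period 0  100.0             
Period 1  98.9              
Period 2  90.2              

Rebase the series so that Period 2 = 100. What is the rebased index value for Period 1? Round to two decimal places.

Rebased(Period 1) = 98.9 / 90.2 × 100 = 109.6452

109.65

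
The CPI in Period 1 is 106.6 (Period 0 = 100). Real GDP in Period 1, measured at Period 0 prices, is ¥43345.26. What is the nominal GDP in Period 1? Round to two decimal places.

46206.05

Nominal = Real × (Index/100) = 43345.26 × (106.6/100)
        = 43345.26 × 1.066 = 46206.0472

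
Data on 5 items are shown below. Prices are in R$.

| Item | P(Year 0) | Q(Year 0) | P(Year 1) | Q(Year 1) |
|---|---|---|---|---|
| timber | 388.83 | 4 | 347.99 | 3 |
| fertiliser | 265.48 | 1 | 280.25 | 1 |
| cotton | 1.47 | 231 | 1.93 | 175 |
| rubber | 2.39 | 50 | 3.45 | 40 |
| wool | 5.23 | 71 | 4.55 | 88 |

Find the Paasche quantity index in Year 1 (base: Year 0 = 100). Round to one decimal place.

Paasche quantity index uses current-period prices as weights.
ΣP(Year 1)·Q(Year 1) = 347.99×3 + 280.25×1 + 1.93×175 + 3.45×40 + 4.55×88 = 1043.97 + 280.25 + 337.75 + 138 + 400.4 = 2200.37
ΣP(Year 1)·Q(Year 0) = 347.99×4 + 280.25×1 + 1.93×231 + 3.45×50 + 4.55×71 = 1391.96 + 280.25 + 445.83 + 172.5 + 323.05 = 2613.59
Index = 2200.37 / 2613.59 × 100 = 84.1896

84.2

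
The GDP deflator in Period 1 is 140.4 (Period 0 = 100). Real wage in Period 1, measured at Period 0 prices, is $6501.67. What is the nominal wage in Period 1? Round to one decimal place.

9128.3

Nominal = Real × (Index/100) = 6501.67 × (140.4/100)
        = 6501.67 × 1.404 = 9128.3447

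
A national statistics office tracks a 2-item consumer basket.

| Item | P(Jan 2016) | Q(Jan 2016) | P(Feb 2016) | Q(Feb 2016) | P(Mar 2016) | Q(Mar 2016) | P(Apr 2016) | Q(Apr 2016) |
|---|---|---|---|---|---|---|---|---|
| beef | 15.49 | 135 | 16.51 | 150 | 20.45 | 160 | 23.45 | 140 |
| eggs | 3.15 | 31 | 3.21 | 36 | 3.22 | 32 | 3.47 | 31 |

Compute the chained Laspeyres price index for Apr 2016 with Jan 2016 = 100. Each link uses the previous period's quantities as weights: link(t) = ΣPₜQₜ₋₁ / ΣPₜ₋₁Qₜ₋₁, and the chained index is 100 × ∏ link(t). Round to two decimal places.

Link Jan 2016→Feb 2016:
ΣP(Feb 2016)Q(Jan 2016) = 16.51×135 + 3.21×31 = 2228.85 + 99.51 = 2328.36
ΣP(Jan 2016)Q(Jan 2016) = 15.49×135 + 3.15×31 = 2091.15 + 97.65 = 2188.8
link = 2328.36/2188.8 = 1.063761
Link Feb 2016→Mar 2016:
ΣP(Mar 2016)Q(Feb 2016) = 20.45×150 + 3.22×36 = 3067.5 + 115.92 = 3183.42
ΣP(Feb 2016)Q(Feb 2016) = 16.51×150 + 3.21×36 = 2476.5 + 115.56 = 2592.06
link = 3183.42/2592.06 = 1.228143
Link Mar 2016→Apr 2016:
ΣP(Apr 2016)Q(Mar 2016) = 23.45×160 + 3.47×32 = 3752 + 111.04 = 3863.04
ΣP(Mar 2016)Q(Mar 2016) = 20.45×160 + 3.22×32 = 3272 + 103.04 = 3375.04
link = 3863.04/3375.04 = 1.144591
Chained index = 100 × 1.063761 × 1.228143 × 1.144591 = 149.5351

149.54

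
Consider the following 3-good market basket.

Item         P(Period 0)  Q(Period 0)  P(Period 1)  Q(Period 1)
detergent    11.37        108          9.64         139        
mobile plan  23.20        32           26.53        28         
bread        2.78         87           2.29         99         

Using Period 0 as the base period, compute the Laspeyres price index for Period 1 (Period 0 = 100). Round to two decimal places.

Laspeyres price index uses base-period quantities as weights.
ΣP(Period 1)·Q(Period 0) = 9.64×108 + 26.53×32 + 2.29×87 = 1041.12 + 848.96 + 199.23 = 2089.31
ΣP(Period 0)·Q(Period 0) = 11.37×108 + 23.20×32 + 2.78×87 = 1227.96 + 742.4 + 241.86 = 2212.22
Index = 2089.31 / 2212.22 × 100 = 94.4440

94.44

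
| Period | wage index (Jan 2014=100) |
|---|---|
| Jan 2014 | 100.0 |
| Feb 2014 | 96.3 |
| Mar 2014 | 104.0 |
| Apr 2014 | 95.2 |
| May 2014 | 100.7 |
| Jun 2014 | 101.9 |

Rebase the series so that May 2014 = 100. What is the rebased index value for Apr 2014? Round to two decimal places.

94.54

Rebased(Apr 2014) = 95.2 / 100.7 × 100 = 94.5382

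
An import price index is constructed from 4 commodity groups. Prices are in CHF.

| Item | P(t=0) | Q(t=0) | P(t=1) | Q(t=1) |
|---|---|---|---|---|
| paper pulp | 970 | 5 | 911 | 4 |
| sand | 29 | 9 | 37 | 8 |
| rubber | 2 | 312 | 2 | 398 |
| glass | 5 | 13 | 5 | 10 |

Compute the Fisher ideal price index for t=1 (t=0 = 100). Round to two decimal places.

96.34

Laspeyres component (base-period weights):
ΣP(t=1)Q(t=0) = 911×5 + 37×9 + 2×312 + 5×13 = 4555 + 333 + 624 + 65 = 5577
ΣP(t=0)Q(t=0) = 970×5 + 29×9 + 2×312 + 5×13 = 4850 + 261 + 624 + 65 = 5800
L = 5577 / 5800 × 100 = 96.1552
Paasche component (current-period weights):
ΣP(t=1)Q(t=1) = 911×4 + 37×8 + 2×398 + 5×10 = 3644 + 296 + 796 + 50 = 4786
ΣP(t=0)Q(t=1) = 970×4 + 29×8 + 2×398 + 5×10 = 3880 + 232 + 796 + 50 = 4958
P = 4786 / 4958 × 100 = 96.5309
Fisher = √(L × P) = √(96.1552 × 96.5309) = 96.3428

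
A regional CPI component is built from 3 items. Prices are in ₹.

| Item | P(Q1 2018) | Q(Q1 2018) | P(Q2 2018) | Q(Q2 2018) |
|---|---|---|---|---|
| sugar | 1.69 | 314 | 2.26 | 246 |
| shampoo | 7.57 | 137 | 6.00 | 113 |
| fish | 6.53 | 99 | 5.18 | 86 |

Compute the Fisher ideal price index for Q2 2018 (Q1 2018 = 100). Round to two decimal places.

91.98

Laspeyres component (base-period weights):
ΣP(Q2 2018)Q(Q1 2018) = 2.26×314 + 6.00×137 + 5.18×99 = 709.64 + 822 + 512.82 = 2044.46
ΣP(Q1 2018)Q(Q1 2018) = 1.69×314 + 7.57×137 + 6.53×99 = 530.66 + 1037.09 + 646.47 = 2214.22
L = 2044.46 / 2214.22 × 100 = 92.3332
Paasche component (current-period weights):
ΣP(Q2 2018)Q(Q2 2018) = 2.26×246 + 6.00×113 + 5.18×86 = 555.96 + 678 + 445.48 = 1679.44
ΣP(Q1 2018)Q(Q2 2018) = 1.69×246 + 7.57×113 + 6.53×86 = 415.74 + 855.41 + 561.58 = 1832.73
P = 1679.44 / 1832.73 × 100 = 91.6360
Fisher = √(L × P) = √(92.3332 × 91.6360) = 91.9839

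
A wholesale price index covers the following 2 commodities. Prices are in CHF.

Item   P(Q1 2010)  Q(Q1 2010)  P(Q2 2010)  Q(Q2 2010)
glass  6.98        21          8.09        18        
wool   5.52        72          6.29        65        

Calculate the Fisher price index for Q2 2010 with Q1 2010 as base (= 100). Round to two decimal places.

Laspeyres component (base-period weights):
ΣP(Q2 2010)Q(Q1 2010) = 8.09×21 + 6.29×72 = 169.89 + 452.88 = 622.77
ΣP(Q1 2010)Q(Q1 2010) = 6.98×21 + 5.52×72 = 146.58 + 397.44 = 544.02
L = 622.77 / 544.02 × 100 = 114.4756
Paasche component (current-period weights):
ΣP(Q2 2010)Q(Q2 2010) = 8.09×18 + 6.29×65 = 145.62 + 408.85 = 554.47
ΣP(Q1 2010)Q(Q2 2010) = 6.98×18 + 5.52×65 = 125.64 + 358.8 = 484.44
P = 554.47 / 484.44 × 100 = 114.4559
Fisher = √(L × P) = √(114.4756 × 114.4559) = 114.4657

114.47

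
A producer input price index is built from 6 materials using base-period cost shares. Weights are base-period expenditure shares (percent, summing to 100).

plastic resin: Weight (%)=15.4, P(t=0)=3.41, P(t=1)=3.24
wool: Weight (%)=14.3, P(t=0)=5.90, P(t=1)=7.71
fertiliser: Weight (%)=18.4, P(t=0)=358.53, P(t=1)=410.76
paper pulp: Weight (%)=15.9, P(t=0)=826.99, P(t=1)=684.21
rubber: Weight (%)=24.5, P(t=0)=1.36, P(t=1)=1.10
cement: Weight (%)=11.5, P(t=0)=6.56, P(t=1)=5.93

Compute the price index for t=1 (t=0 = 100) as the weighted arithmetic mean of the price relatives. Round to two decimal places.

plastic resin: 15.4 × (3.24/3.41) = 15.4 × 0.950147 = 14.6323
wool: 14.3 × (7.71/5.90) = 14.3 × 1.306780 = 18.6869
fertiliser: 18.4 × (410.76/358.53) = 18.4 × 1.145678 = 21.0805
paper pulp: 15.9 × (684.21/826.99) = 15.9 × 0.827350 = 13.1549
rubber: 24.5 × (1.10/1.36) = 24.5 × 0.808824 = 19.8162
cement: 11.5 × (5.93/6.56) = 11.5 × 0.903963 = 10.3956
Index = Σ wᵢ·(p₁ᵢ/p₀ᵢ) = 14.6323 + 18.6869 + 21.0805 + 13.1549 + 19.8162 + 10.3956 = 97.7663

97.77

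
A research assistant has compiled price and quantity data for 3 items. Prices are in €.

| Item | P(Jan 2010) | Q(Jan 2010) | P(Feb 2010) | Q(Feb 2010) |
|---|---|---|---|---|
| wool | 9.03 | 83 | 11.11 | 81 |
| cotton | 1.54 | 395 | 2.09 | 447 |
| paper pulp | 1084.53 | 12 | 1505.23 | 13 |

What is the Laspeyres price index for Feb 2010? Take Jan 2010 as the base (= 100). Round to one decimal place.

Laspeyres price index uses base-period quantities as weights.
ΣP(Feb 2010)·Q(Jan 2010) = 11.11×83 + 2.09×395 + 1505.23×12 = 922.13 + 825.55 + 18062.76 = 19810.44
ΣP(Jan 2010)·Q(Jan 2010) = 9.03×83 + 1.54×395 + 1084.53×12 = 749.49 + 608.3 + 13014.36 = 14372.15
Index = 19810.44 / 14372.15 × 100 = 137.8391

137.8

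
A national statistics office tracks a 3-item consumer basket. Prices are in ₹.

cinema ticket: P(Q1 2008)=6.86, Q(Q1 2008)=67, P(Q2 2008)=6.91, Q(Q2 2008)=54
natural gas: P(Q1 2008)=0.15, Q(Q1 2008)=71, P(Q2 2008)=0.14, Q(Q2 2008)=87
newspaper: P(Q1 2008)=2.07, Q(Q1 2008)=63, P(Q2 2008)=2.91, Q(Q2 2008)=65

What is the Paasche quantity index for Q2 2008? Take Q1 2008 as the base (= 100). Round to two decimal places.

87.54

Paasche quantity index uses current-period prices as weights.
ΣP(Q2 2008)·Q(Q2 2008) = 6.91×54 + 0.14×87 + 2.91×65 = 373.14 + 12.18 + 189.15 = 574.47
ΣP(Q2 2008)·Q(Q1 2008) = 6.91×67 + 0.14×71 + 2.91×63 = 462.97 + 9.94 + 183.33 = 656.24
Index = 574.47 / 656.24 × 100 = 87.5396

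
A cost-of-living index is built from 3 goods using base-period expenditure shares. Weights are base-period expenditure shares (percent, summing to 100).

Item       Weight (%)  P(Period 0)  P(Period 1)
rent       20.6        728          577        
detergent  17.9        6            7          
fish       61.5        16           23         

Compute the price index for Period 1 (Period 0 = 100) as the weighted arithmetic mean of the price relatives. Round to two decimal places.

125.62

rent: 20.6 × (577/728) = 20.6 × 0.792582 = 16.3272
detergent: 17.9 × (7/6) = 17.9 × 1.166667 = 20.8833
fish: 61.5 × (23/16) = 61.5 × 1.437500 = 88.4062
Index = Σ wᵢ·(p₁ᵢ/p₀ᵢ) = 16.3272 + 20.8833 + 88.4062 = 125.6168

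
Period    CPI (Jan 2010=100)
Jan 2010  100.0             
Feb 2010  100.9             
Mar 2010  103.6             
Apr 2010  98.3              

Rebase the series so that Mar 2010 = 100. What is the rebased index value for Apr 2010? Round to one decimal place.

Rebased(Apr 2010) = 98.3 / 103.6 × 100 = 94.8842

94.9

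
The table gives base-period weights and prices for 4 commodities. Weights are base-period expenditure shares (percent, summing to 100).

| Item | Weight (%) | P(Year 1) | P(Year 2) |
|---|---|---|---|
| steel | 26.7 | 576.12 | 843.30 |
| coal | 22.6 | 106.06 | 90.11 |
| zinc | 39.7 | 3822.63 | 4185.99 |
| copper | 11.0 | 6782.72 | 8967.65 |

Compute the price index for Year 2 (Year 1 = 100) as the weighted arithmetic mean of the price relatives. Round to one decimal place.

steel: 26.7 × (843.30/576.12) = 26.7 × 1.463758 = 39.0823
coal: 22.6 × (90.11/106.06) = 22.6 × 0.849613 = 19.2013
zinc: 39.7 × (4185.99/3822.63) = 39.7 × 1.095055 = 43.4737
copper: 11.0 × (8967.65/6782.72) = 11.0 × 1.322132 = 14.5435
Index = Σ wᵢ·(p₁ᵢ/p₀ᵢ) = 39.0823 + 19.2013 + 43.4737 + 14.5435 = 116.3007

116.3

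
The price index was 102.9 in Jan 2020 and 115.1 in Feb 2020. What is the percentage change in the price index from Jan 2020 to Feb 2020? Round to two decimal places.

Change = (115.1 − 102.9) / 102.9 × 100
       = 12.2 / 102.9 × 100 = 11.8562%

11.86%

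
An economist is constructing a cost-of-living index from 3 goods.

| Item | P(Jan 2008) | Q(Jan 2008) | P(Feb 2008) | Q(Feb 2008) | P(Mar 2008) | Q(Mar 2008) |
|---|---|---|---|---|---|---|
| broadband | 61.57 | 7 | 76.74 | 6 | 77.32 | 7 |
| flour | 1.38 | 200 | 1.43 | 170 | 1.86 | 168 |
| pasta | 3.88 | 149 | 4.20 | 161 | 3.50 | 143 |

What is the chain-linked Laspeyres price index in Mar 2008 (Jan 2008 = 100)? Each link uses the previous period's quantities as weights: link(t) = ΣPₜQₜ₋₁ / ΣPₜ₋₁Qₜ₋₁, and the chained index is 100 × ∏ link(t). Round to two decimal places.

109.80

Link Jan 2008→Feb 2008:
ΣP(Feb 2008)Q(Jan 2008) = 76.74×7 + 1.43×200 + 4.20×149 = 537.18 + 286 + 625.8 = 1448.98
ΣP(Jan 2008)Q(Jan 2008) = 61.57×7 + 1.38×200 + 3.88×149 = 430.99 + 276 + 578.12 = 1285.11
link = 1448.98/1285.11 = 1.127514
Link Feb 2008→Mar 2008:
ΣP(Mar 2008)Q(Feb 2008) = 77.32×6 + 1.86×170 + 3.50×161 = 463.92 + 316.2 + 563.5 = 1343.62
ΣP(Feb 2008)Q(Feb 2008) = 76.74×6 + 1.43×170 + 4.20×161 = 460.44 + 243.1 + 676.2 = 1379.74
link = 1343.62/1379.74 = 0.973821
Chained index = 100 × 1.127514 × 0.973821 = 109.7997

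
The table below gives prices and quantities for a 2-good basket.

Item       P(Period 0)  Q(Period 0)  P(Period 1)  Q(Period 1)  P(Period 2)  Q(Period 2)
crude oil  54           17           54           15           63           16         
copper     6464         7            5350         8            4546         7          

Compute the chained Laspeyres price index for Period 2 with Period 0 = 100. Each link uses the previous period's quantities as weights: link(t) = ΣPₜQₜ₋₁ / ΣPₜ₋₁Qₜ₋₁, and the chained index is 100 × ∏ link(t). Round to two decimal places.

Link Period 0→Period 1:
ΣP(Period 1)Q(Period 0) = 54×17 + 5350×7 = 918 + 37450 = 38368
ΣP(Period 0)Q(Period 0) = 54×17 + 6464×7 = 918 + 45248 = 46166
link = 38368/46166 = 0.831088
Link Period 1→Period 2:
ΣP(Period 2)Q(Period 1) = 63×15 + 4546×8 = 945 + 36368 = 37313
ΣP(Period 1)Q(Period 1) = 54×15 + 5350×8 = 810 + 42800 = 43610
link = 37313/43610 = 0.855607
Chained index = 100 × 0.831088 × 0.855607 = 71.1084

71.11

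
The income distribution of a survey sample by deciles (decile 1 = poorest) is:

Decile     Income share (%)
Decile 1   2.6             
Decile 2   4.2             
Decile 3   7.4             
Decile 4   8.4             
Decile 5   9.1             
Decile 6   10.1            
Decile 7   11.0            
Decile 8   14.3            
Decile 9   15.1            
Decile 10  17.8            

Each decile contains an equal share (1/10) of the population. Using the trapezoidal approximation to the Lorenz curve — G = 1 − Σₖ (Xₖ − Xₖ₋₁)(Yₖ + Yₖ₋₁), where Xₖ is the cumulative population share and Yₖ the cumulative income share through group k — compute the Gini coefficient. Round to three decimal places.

Cumulative income shares Yₖ: 0.0260, 0.0680, 0.1420, 0.2260, 0.3170, 0.4180, 0.5280, 0.6710, 0.8220, 1.0000
Σ (Xₖ−Xₖ₋₁)(Yₖ+Yₖ₋₁) = (1/10)(0.0260+0.0000) + (1/10)(0.0680+0.0260) + (1/10)(0.1420+0.0680) + (1/10)(0.2260+0.1420) + (1/10)(0.3170+0.2260) + (1/10)(0.4180+0.3170) + (1/10)(0.5280+0.4180) + (1/10)(0.6710+0.5280) + (1/10)(0.8220+0.6710) + (1/10)(1.0000+0.8220)
  = 0.0026 + 0.0094 + 0.0210 + 0.0368 + 0.0543 + 0.0735 + 0.0946 + 0.1199 + 0.1493 + 0.1822 = 0.7436
G = 1 − 0.7436 = 0.2564

0.256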